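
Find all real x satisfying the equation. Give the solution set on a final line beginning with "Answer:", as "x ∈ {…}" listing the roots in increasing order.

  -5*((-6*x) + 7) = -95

Step 1. [-5*((-6*x) + 7) = -95] -5 out front; divide by -5 ⇒ div: (-6*x) + 7 = 19.
Step 2. [(-6*x) + 7 = 19] peel the +7: subtract 7 from each side ⇒ sub: -6*x = 12.
Step 3. [-6*x = 12] LHS = -6·(…); ÷-6 both sides. So div: x = -2.

Answer: x ∈ {-2}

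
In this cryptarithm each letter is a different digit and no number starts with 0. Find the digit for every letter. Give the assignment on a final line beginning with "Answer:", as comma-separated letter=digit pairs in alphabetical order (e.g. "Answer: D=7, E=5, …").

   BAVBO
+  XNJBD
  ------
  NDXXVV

Step 1. [col 1: O + D ≡ V (mod 10)] no forcing yet in column 1 (carry-in 0); D=5 is free and consistent — try it, so D=5.
Step 2. [col 1: O + D ≡ V (mod 10)] O=3 is one option consistent with column 1 (O + D ≡ V (mod 10), carry-in 0) — take it, so O=3.
Step 3. [col 1: O + D ≡ V (mod 10)] column 1 reads O+D+carry(0)=V with O=3, D=5; with digits 3,5 already taken and all letters distinct, the only value for V is 8 ⇒ V=8.
Step 4. [N] adding two 5-digit numbers gives at most 5+1 digits, and here it does — N is that final carry and must be 1 ⇒ N=1.
Step 5. [col 2: B + B ≡ V (mod 10)] B=9 is one option consistent with column 2 (B + B ≡ V (mod 10), carry-in 0) — take it. So B=9.
Step 6. [col 3: V + J ≡ X (mod 10)] column 3 reads V+J+carry(1)=X with V=8; with digits 1,3,5,8,9 already taken and all letters distinct, the only value for X is 6. So X=6.
Step 7. [col 3: V + J ≡ X (mod 10)] column 3: given V=8, X=6, carry-in 1, and digits 1,3,5,6,8,9 already taken and all letters distinct, V+J≡X (mod 10) forces J=7, so J=7.
Step 8. [col 4: A + N ≡ X (mod 10)] column 4: given N=1, X=6, carry-in 1, and digits 1,3,5,6,7,8,9 already taken and all letters distinct, A+N≡X (mod 10) forces A=4 ⇒ A=4.

Answer: A=4, B=9, D=5, J=7, N=1, O=3, V=8, X=6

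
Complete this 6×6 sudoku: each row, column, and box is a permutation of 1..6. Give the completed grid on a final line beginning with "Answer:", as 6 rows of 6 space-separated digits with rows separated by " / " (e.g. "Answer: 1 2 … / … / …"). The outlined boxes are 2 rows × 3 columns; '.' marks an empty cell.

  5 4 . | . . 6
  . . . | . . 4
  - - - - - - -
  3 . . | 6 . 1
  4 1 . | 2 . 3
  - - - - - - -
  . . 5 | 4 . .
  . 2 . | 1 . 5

Step 1. [r6c1∈{6}] r6c1 has the single candidate 6. So r6c1=6.
Step 2. [r1c4∈{3}] only 3 remains possible at r1c4 ⇒ r1c4=3.
Step 3. [r2c1∈{1,2}] across col 1, 2 lands solely at r2c1 ⇒ r2c1=2.
Step 4. [r5c2∈{3}] nothing but 3 survives at r5c2 ⇒ r5c2=3.
Step 5. [r1c3∈{1}] only 1 remains possible at r1c3 ⇒ r1c3=1.
Step 6. [r4c5∈{5}] nothing but 5 survives at r4c5, so r4c5=5.
Step 7. [r2c2∈{6}] r2c2 has the single candidate 6, so r2c2=6.
Step 8. [r5c6∈{2}] only 2 remains possible at r5c6. So r5c6=2.
Step 9. [r2c5∈{1}] nothing but 1 survives at r2c5 ⇒ r2c5=1.
Step 10. [r5c1∈{1}] r5c1 is down to just 1 ⇒ r5c1=1.
Step 11. [r1c5∈{2}] r1c5's peers cover all but 2. So r1c5=2.
Step 12. [r3c3∈{2}] nothing but 2 survives at r3c3, so r3c3=2.
Step 13. [r6c3∈{4}] only 4 remains possible at r6c3, so r6c3=4.
Step 14. [r3c5∈{4}] r3c5's peers cover all but 4 ⇒ r3c5=4.
Step 15. [r5c5∈{6}] only 6 remains possible at r5c5. So r5c5=6.
Step 16. [r3c2∈{5}] r3c2's peers cover all but 5. So r3c2=5.
Step 17. [r6c5∈{3}] only 3 remains possible at r6c5, so r6c5=3.
Step 18. [r4c3∈{6}] r4c3 has the single candidate 6. So r4c3=6.
Step 19. [r2c4∈{5}] r2c4 has the single candidate 5. So r2c4=5.
Step 20. [r2c3∈{3}] r2c3 has the single candidate 3. So r2c3=3.

Answer: 5 4 1 3 2 6 / 2 6 3 5 1 4 / 3 5 2 6 4 1 / 4 1 6 2 5 3 / 1 3 5 4 6 2 / 6 2 4 1 3 5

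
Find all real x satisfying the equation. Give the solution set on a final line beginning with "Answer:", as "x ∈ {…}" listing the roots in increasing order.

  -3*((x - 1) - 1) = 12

Step 1. [-3*((x - 1) - 1) = 12] LHS = -3·(…); ÷-3 both sides. So div: (x - 1) - 1 = -4.
Step 2. [(x - 1) - 1 = -4] add 1: x sits inside (… - 1), so sub: x - 1 = -3.
Step 3. [x - 1 = -3] -1 is outermost — add 1 both sides, so sub: x = -2.

Answer: x ∈ {-2}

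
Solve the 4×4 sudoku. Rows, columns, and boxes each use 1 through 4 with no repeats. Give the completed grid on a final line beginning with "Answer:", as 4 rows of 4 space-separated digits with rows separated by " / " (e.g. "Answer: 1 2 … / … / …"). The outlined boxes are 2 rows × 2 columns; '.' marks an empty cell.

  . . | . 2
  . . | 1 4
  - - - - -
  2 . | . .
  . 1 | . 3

Step 1. [r3c2∈{3,4}] across row 3, 3 lands solely at r3c2, so r3c2=3.
Step 2. [r4c1∈{4}] only 4 remains possible at r4c1 ⇒ r4c1=4.
Step 3. [r2c1∈{3}] r2c1's peers cover all but 3 ⇒ r2c1=3.
Step 4. [r1c3∈{3}] r1c3 has the single candidate 3, so r1c3=3.
Step 5. [r3c3∈{4}] r3c3's peers cover all but 4 ⇒ r3c3=4.
Step 6. [r4c3∈{2}] r4c3 is down to just 2, so r4c3=2.
Step 7. [r3c4∈{1}] only 1 remains possible at r3c4 ⇒ r3c4=1.
Step 8. [r2c2∈{2}] r2c2 is down to just 2. So r2c2=2.
Step 9. [r1c1∈{1}] r1c1's peers cover all but 1, so r1c1=1.
Step 10. [r1c2∈{4}] r1c2's peers cover all but 4 ⇒ r1c2=4.

Answer: 1 4 3 2 / 3 2 1 4 / 2 3 4 1 / 4 1 2 3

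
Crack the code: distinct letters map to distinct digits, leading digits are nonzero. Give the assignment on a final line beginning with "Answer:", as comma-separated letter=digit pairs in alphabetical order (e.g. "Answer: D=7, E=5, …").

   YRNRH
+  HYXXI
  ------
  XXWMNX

Step 1. [col 1: H + I ≡ X (mod 10)] no forcing yet in column 1 (carry-in 0); I=5 is free and consistent — try it, so I=5.
Step 2. [col 1: H + I ≡ X (mod 10)] no forcing yet in column 1 (carry-in 0); H=6 is free and consistent — try it, so H=6.
Step 3. [col 1: H + I ≡ X (mod 10)] in column 1 we have H+I≡X with carry-in 0; given H=6, I=5 and digits 5,6 already taken and all letters distinct, that pins X to 1 ⇒ X=1.
Step 4. [col 2: R + X ≡ N (mod 10)] R=7 is one option consistent with column 2 (R + X ≡ N (mod 10), carry-in 1) — take it. So R=7.
Step 5. [col 2: R + X ≡ N (mod 10)] in column 2 we have R+X≡N with carry-in 1; given R=7, X=1 and digits 1,5,6,7 already taken and all letters distinct, that pins N to 9, so N=9.
Step 6. [col 3: N + X ≡ M (mod 10)] from column 3 (N=9, X=1, carry-in 0, digits 1,5,6,7,9 already taken and all letters distinct): M must equal 0. So M=0.
Step 7. [col 4: R + Y ≡ W (mod 10)] from column 4 (R=7, carry-in 1, digits 0,1,5,6,7,9 already taken and all letters distinct): W must equal 2, so W=2.
Step 8. [col 4: R + Y ≡ W (mod 10)] column 4: given R=7, W=2, carry-in 1, and digits 0,1,2,5,6,7,9 already taken and all letters distinct, R+Y≡W (mod 10) forces Y=4 ⇒ Y=4.

Answer: H=6, I=5, M=0, N=9, R=7, W=2, X=1, Y=4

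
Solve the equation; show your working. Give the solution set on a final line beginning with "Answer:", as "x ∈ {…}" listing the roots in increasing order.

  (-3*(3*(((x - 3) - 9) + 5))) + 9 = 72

Step 1. [(-3*(3*(((x - 3) - 9) + 5))) + 9 = 72] the outer +9 inverts by subtracting 9. So sub: -3*(3*(((x - 3) - 9) + 5)) = 63.
Step 2. [-3*(3*(((x - 3) - 9) + 5)) = 63] -3 out front; divide by -3. So div: 3*(((x - 3) - 9) + 5) = -21.
Step 3. [3*(((x - 3) - 9) + 5) = -21] leading coefficient 3: divide by 3. So div: ((x - 3) - 9) + 5 = -7.
Step 4. [((x - 3) - 9) + 5 = -7] +5 is outermost — subtract 5 both sides. So sub: (x - 3) - 9 = -12.
Step 5. [(x - 3) - 9 = -12] 9 comes off first (add 9). So sub: x - 3 = -3.
Step 6. [x - 3 = -3] peel the -3: add 3 from each side, so sub: x = 0.

Answer: x ∈ {0}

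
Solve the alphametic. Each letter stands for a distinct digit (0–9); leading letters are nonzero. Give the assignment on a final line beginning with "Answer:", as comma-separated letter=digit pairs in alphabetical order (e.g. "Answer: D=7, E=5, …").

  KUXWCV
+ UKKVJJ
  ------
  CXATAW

Step 1. [col 1: V + J ≡ W (mod 10)] no forcing yet in column 1 (carry-in 0); W=4 is free and consistent — try it ⇒ W=4.
Step 2. [col 1: V + J ≡ W (mod 10)] V=1 is one option consistent with column 1 (V + J ≡ W (mod 10), carry-in 0) — take it, so V=1.
Step 3. [col 1: V + J ≡ W (mod 10)] column 1: given V=1, W=4, carry-in 0, and digits 1,4 already taken and all letters distinct, V+J≡W (mod 10) forces J=3. So J=3.
Step 4. [col 2: C + J ≡ A (mod 10)] C=7 is one option consistent with column 2 (C + J ≡ A (mod 10), carry-in 0) — take it ⇒ C=7.
Step 5. [col 2: C + J ≡ A (mod 10)] column 2: given C=7, J=3, carry-in 0, and digits 1,3,4,7 already taken and all letters distinct, C+J≡A (mod 10) forces A=0, so A=0.
Step 6. [col 3: W + V ≡ T (mod 10)] column 3: given W=4, V=1, carry-in 1, and digits 0,1,3,4,7 already taken and all letters distinct, W+V≡T (mod 10) forces T=6, so T=6.
Step 7. [col 4: X + K ≡ A (mod 10)] no forcing yet in column 4 (carry-in 0); X=8 is free and consistent — try it ⇒ X=8.
Step 8. [col 4: X + K ≡ A (mod 10)] from column 4 (X=8, A=0, carry-in 0, digits 0,1,3,4,6,7,8 already taken and all letters distinct): K must equal 2, so K=2.
Step 9. [col 5: U + K ≡ X (mod 10)] column 5: given K=2, X=8, carry-in 1, and digits 0,1,2,3,4,6,7,8 already taken and all letters distinct, U+K≡X (mod 10) forces U=5. So U=5.

Answer: A=0, C=7, J=3, K=2, T=6, U=5, V=1, W=4, X=8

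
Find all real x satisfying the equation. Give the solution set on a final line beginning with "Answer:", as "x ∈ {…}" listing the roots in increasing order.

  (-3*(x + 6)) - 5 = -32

Step 1. [(-3*(x + 6)) - 5 = -32] add 5: x sits inside (… - 5). So sub: -3*(x + 6) = -27.
Step 2. [-3*(x + 6) = -27] leading coefficient -3: divide by -3 ⇒ div: x + 6 = 9.
Step 3. [x + 6 = 9] the outer +6 inverts by subtracting 6, so sub: x = 3.

Answer: x ∈ {3}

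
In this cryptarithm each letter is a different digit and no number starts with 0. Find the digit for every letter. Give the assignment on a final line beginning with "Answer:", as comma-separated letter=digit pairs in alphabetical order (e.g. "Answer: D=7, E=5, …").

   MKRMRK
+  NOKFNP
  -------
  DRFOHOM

Step 1. [col 1: K + P ≡ M (mod 10)] several values work for K in column 1 (K + P ≡ M (mod 10), carry-in 0); try K=3, so K=3.
Step 2. [col 1: K + P ≡ M (mod 10)] M=8 is one option consistent with column 1 (K + P ≡ M (mod 10), carry-in 0) — take it ⇒ M=8.
Step 3. [D] the sum has 7 digits but both addends have 6; that extra leading digit D is the final carry, namely 1 ⇒ D=1.
Step 4. [col 1: K + P ≡ M (mod 10)] column 1 reads K+P+carry(0)=M with K=3, M=8; with digits 1,3,8 already taken and all letters distinct, the only value for P is 5. So P=5.
Step 5. [col 2: R + N ≡ O (mod 10)] no forcing yet in column 2 (carry-in 0); O=6 is free and consistent — try it. So O=6.
Step 6. [col 2: R + N ≡ O (mod 10)] column 2 (R + N ≡ O (mod 10), carry-in 0) doesn't pin N yet; pick N=4 and continue, so N=4.
Step 7. [col 2: R + N ≡ O (mod 10)] from column 2 (N=4, O=6, carry-in 0, digits 1,3,4,5,6,8 already taken and all letters distinct): R must equal 2, so R=2.
Step 8. [col 3: M + F ≡ H (mod 10)] column 3: given M=8, carry-in 0, and digits 1,2,3,4,5,6,8 already taken and all letters distinct, M+F≡H (mod 10) forces H=7, so H=7.
Step 9. [col 3: M + F ≡ H (mod 10)] in column 3 we have M+F≡H with carry-in 0; given M=8, H=7 and digits 1,2,3,4,5,6,7,8 already taken and all letters distinct, that pins F to 9, so F=9.

Answer: D=1, F=9, H=7, K=3, M=8, N=4, O=6, P=5, R=2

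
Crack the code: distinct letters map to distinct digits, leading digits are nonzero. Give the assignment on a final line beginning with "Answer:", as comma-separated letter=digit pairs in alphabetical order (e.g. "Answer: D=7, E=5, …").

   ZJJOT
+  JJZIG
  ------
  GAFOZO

Step 1. [col 1: T + G ≡ O (mod 10)] column 1 (T + G ≡ O (mod 10), carry-in 0) doesn't pin G yet; pick G=1 and continue. So G=1.
Step 2. [col 1: T + G ≡ O (mod 10)] column 1 (T + G ≡ O (mod 10), carry-in 0) doesn't pin O yet; pick O=4 and continue, so O=4.
Step 3. [col 1: T + G ≡ O (mod 10)] column 1 reads T+G+carry(0)=O with G=1, O=4; with digits 1,4 already taken and all letters distinct, the only value for T is 3 ⇒ T=3.
Step 4. [col 2: O + I ≡ Z (mod 10)] several values work for I in column 2 (O + I ≡ Z (mod 10), carry-in 0); try I=2. So I=2.
Step 5. [col 2: O + I ≡ Z (mod 10)] column 2: given O=4, I=2, carry-in 0, and digits 1,2,3,4 already taken and all letters distinct, O+I≡Z (mod 10) forces Z=6. So Z=6.
Step 6. [col 3: J + Z ≡ O (mod 10)] in column 3 we have J+Z≡O with carry-in 0; given Z=6, O=4 and digits 1,2,3,4,6 already taken and all letters distinct, that pins J to 8. So J=8.
Step 7. [col 4: J + J ≡ F (mod 10)] column 4: given J=8, carry-in 1, and digits 1,2,3,4,6,8 already taken and all letters distinct, J+J≡F (mod 10) forces F=7. So F=7.
Step 8. [col 5: Z + J ≡ A (mod 10)] column 5: given Z=6, J=8, carry-in 1, and digits 1,2,3,4,6,7,8 already taken and all letters distinct, Z+J≡A (mod 10) forces A=5 ⇒ A=5.

Answer: A=5, F=7, G=1, I=2, J=8, O=4, T=3, Z=6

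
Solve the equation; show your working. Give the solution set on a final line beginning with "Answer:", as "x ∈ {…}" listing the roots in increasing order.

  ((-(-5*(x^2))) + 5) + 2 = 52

Step 1. [((-(-5*(x^2))) + 5) + 2 = 52] subtract 2: x sits inside (… + 2) ⇒ sub: (-(-5*(x^2))) + 5 = 50.
Step 2. [(-(-5*(x^2))) + 5 = 50] +5 is outermost — subtract 5 both sides ⇒ sub: -(-5*(x^2)) = 45.
Step 3. [-(-5*(x^2)) = 45] leading − — multiply by −1. So neg: -5*(x^2) = -45.
Step 4. [-5*(x^2) = -45] leading coefficient -5: divide by -5, so div: x^2 = 9.
Step 5. [x^2 = 9] LHS squared, RHS 9 ≥ 0: apply √ (±) ⇒ sqrt: x = 3 or -3.

Answer: x ∈ {-3, 3}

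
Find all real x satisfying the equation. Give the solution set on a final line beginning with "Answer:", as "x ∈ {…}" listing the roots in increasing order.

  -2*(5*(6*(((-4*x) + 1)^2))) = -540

Step 1. [-2*(5*(6*(((-4*x) + 1)^2))) = -540] -2 out front; divide by -2. So div: 5*(6*(((-4*x) + 1)^2)) = 270.
Step 2. [5*(6*(((-4*x) + 1)^2)) = 270] leading coefficient 5: divide by 5, so div: 6*(((-4*x) + 1)^2) = 54.
Step 3. [6*(((-4*x) + 1)^2) = 54] LHS = 6·(…); ÷6 both sides, so div: ((-4*x) + 1)^2 = 9.
Step 4. [((-4*x) + 1)^2 = 9] LHS squared, RHS 9 ≥ 0: apply √ (±), so sqrt: (-4*x) + 1 = 3 or -3.
Step 5. [(-4*x) + 1 = 3 or -3] peel the +1: subtract 1 from each side ⇒ sub: -4*x = 2 or -4.
Step 6. [-4*x = 2 or -4] divide by the outer -4 ⇒ div: x = -1/2 or 1.

Answer: x ∈ {-1/2, 1}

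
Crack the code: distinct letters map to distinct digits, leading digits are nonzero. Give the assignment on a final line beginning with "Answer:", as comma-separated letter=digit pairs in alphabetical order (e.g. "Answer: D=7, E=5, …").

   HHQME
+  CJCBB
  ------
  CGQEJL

Step 1. [col 1: E + B ≡ L (mod 10)] several values work for L in column 1 (E + B ≡ L (mod 10), carry-in 0); try L=9 ⇒ L=9.
Step 2. [col 1: E + B ≡ L (mod 10)] several values work for B in column 1 (E + B ≡ L (mod 10), carry-in 0); try B=3. So B=3.
Step 3. [C] the sum has 6 digits but both addends have 5; that extra leading digit C is the final carry, namely 1. So C=1.
Step 4. [col 1: E + B ≡ L (mod 10)] column 1: given B=3, L=9, carry-in 0, and digits 1,3,9 already taken and all letters distinct, E+B≡L (mod 10) forces E=6. So E=6.
Step 5. [col 2: M + B ≡ J (mod 10)] several values work for J in column 2 (M + B ≡ J (mod 10), carry-in 0); try J=7 ⇒ J=7.
Step 6. [col 2: M + B ≡ J (mod 10)] from column 2 (B=3, J=7, carry-in 0, digits 1,3,6,7,9 already taken and all letters distinct): M must equal 4 ⇒ M=4.
Step 7. [col 3: Q + C ≡ E (mod 10)] column 3 reads Q+C+carry(0)=E with C=1, E=6; with digits 1,3,4,6,7,9 already taken and all letters distinct, the only value for Q is 5 ⇒ Q=5.
Step 8. [col 4: H + J ≡ Q (mod 10)] in column 4 we have H+J≡Q with carry-in 0; given J=7, Q=5 and digits 1,3,4,5,6,7,9 already taken and all letters distinct, that pins H to 8. So H=8.
Step 9. [col 5: H + C ≡ G (mod 10)] in column 5 we have H+C≡G with carry-in 1; given H=8, C=1 and digits 1,3,4,5,6,7,8,9 already taken and all letters distinct, that pins G to 0 ⇒ G=0.

Answer: B=3, C=1, E=6, G=0, H=8, J=7, L=9, M=4, Q=5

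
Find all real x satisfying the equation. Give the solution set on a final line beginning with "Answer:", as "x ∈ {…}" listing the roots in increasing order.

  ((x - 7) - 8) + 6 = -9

Step 1. [((x - 7) - 8) + 6 = -9] +6 is outermost — subtract 6 both sides ⇒ sub: (x - 7) - 8 = -15.
Step 2. [(x - 7) - 8 = -15] -8 is outermost — add 8 both sides. So sub: x - 7 = -7.
Step 3. [x - 7 = -7] add 7: x sits inside (… - 7). So sub: x = 0.

Answer: x ∈ {0}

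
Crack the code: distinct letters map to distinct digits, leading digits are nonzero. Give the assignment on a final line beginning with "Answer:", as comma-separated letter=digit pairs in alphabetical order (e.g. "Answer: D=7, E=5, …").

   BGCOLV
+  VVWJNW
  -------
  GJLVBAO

Step 1. [col 1: V + W ≡ O (mod 10)] column 1 (V + W ≡ O (mod 10), carry-in 0) doesn't pin O yet; pick O=4 and continue ⇒ O=4.
Step 2. [G] adding two 6-digit numbers gives at most 6+1 digits, and here it does — G is that final carry and must be 1. So G=1.
Step 3. [col 1: V + W ≡ O (mod 10)] no forcing yet in column 1 (carry-in 0); W=9 is free and consistent — try it, so W=9.
Step 4. [col 1: V + W ≡ O (mod 10)] from column 1 (W=9, O=4, carry-in 0, digits 1,4,9 already taken and all letters distinct): V must equal 5 ⇒ V=5.
Step 5. [col 2: L + N ≡ A (mod 10)] several values work for L in column 2 (L + N ≡ A (mod 10), carry-in 1); try L=7 ⇒ L=7.
Step 6. [col 2: L + N ≡ A (mod 10)] N=2 is one option consistent with column 2 (L + N ≡ A (mod 10), carry-in 1) — take it, so N=2.
Step 7. [col 2: L + N ≡ A (mod 10)] from column 2 (L=7, N=2, carry-in 1, digits 1,2,4,5,7,9 already taken and all letters distinct): A must equal 0 ⇒ A=0.
Step 8. [col 3: O + J ≡ B (mod 10)] column 3 (O + J ≡ B (mod 10), carry-in 1) doesn't pin J yet; pick J=3 and continue, so J=3.
Step 9. [col 3: O + J ≡ B (mod 10)] column 3 reads O+J+carry(1)=B with O=4, J=3; with digits 0,1,2,3,4,5,7,9 already taken and all letters distinct, the only value for B is 8. So B=8.
Step 10. [col 4: C + W ≡ V (mod 10)] column 4 reads C+W+carry(0)=V with W=9, V=5; with digits 0,1,2,3,4,5,7,8,9 already taken and all letters distinct, the only value for C is 6 ⇒ C=6.

Answer: A=0, B=8, C=6, G=1, J=3, L=7, N=2, O=4, V=5, W=9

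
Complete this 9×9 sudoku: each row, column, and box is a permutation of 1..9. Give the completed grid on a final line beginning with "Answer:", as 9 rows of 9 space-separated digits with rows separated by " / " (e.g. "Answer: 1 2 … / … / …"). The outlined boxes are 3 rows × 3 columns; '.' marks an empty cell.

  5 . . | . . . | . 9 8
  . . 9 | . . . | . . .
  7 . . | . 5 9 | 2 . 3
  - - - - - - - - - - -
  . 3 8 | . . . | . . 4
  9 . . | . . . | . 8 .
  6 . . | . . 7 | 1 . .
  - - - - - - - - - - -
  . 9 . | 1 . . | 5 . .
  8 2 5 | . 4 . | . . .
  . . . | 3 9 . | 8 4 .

Step 1. [r8c6∈{6}] r8c6's peers cover all but 6 ⇒ r8c6=6.
Step 2. [r8c4∈{7}] r8c4 has the single candidate 7. So r8c4=7.
Step 3. [r9c1∈{1}] r9c1 is down to just 1. So r9c1=1.
Step 4. [r4c1∈{2}] only 2 remains possible at r4c1, so r4c1=2.
Step 5. [r6c3∈{4}] r6c3 has the single candidate 4. So r6c3=4.
Step 6. [r1c3∈{1,2,3,6}] r1c3 is the only open cell in col 3 admitting 2. So r1c3=2.
Step 7. [r2c1∈{3,4}] box 1 places 3 nowhere but r2c1, so r2c1=3.
Step 8. [r6c2∈{5}] nothing but 5 survives at r6c2 ⇒ r6c2=5.
Step 9. [r9c6∈{2,5}] in row 9, 5 fits only at r9c6 ⇒ r9c6=5.
Step 10. [r9c9∈{2,6,7}] r9c9 is the only open cell in row 9 admitting 2, so r9c9=2.
Step 11. [r4c6∈{1}] r4c6 is down to just 1. So r4c6=1.
Step 12. [r4c5∈{6}] r4c5 is down to just 6, so r4c5=6.
Step 13. [r7c3∈{3,6,7}] col 3 places 3 nowhere but r7c3 ⇒ r7c3=3.
Step 14. [r6c9∈{9}] r6c9 is down to just 9. So r6c9=9.
Step 15. [r4c7∈{7}] only 7 remains possible at r4c7. So r4c7=7.
Step 16. [r1c5∈{1,3,7}] r1c5 is the only open cell in row 1 admitting 7. So r1c5=7.
Step 17. [r1c2∈{1,4,6}] r1c2 is the only open cell in row 1 admitting 1, so r1c2=1.
Step 18. [r3c3∈{6}] nothing but 6 survives at r3c3. So r3c3=6.
Step 19. [r2c5∈{1,2,8}] 1 has one home in col 5: r2c5. So r2c5=1.
Step 20. [r6c8∈{2,3}] col 8 places 2 nowhere but r6c8 ⇒ r6c8=2.
Step 21. [r5c7∈{3,6}] box 6 places 3 nowhere but r5c7, so r5c7=3.
Step 22. [r5c9∈{5,6}] 6 has one home in row 5: r5c9, so r5c9=6.
Step 23. [r5c5∈{2}] r5c5 has the single candidate 2 ⇒ r5c5=2.
Step 24. [r2c4∈{2,4,6,8}] in col 4, 2 fits only at r2c4. So r2c4=2.
Step 25. [r5c6∈{4}] r5c6's peers cover all but 4 ⇒ r5c6=4.
Step 26. [r2c6∈{8}] r2c6's peers cover all but 8 ⇒ r2c6=8.
Step 27. [r2c2∈{4}] nothing but 4 survives at r2c2 ⇒ r2c2=4.
Step 28. [r9c3∈{7}] r9c3 is down to just 7. So r9c3=7.
Step 29. [r2c9∈{5,7}] 5 has one home in col 9: r2c9 ⇒ r2c9=5.
Step 30. [r1c4∈{4,6}] col 4 places 6 nowhere but r1c4 ⇒ r1c4=6.
Step 31. [r7c8∈{6,7}] in row 7, 6 fits only at r7c8 ⇒ r7c8=6.
Step 32. [r8c9∈{1}] only 1 remains possible at r8c9 ⇒ r8c9=1.
Step 33. [r5c4∈{5}] r5c4's peers cover all but 5, so r5c4=5.
Step 34. [r6c4∈{8}] r6c4's peers cover all but 8, so r6c4=8.
Step 35. [r7c9∈{7}] r7c9's peers cover all but 7. So r7c9=7.
Step 36. [r7c6∈{2}] r7c6 is down to just 2, so r7c6=2.
Step 37. [r3c4∈{4}] r3c4 is down to just 4. So r3c4=4.
Step 38. [r2c7∈{6}] nothing but 6 survives at r2c7. So r2c7=6.
Step 39. [r9c2∈{6}] nothing but 6 survives at r9c2, so r9c2=6.
Step 40. [r3c8∈{1}] only 1 remains possible at r3c8. So r3c8=1.
Step 41. [r7c5∈{8}] r7c5's peers cover all but 8. So r7c5=8.
Step 42. [r6c5∈{3}] r6c5 has the single candidate 3 ⇒ r6c5=3.
Step 43. [r1c7∈{4}] only 4 remains possible at r1c7 ⇒ r1c7=4.
Step 44. [r2c8∈{7}] r2c8's peers cover all but 7, so r2c8=7.
Step 45. [r1c6∈{3}] r1c6's peers cover all but 3 ⇒ r1c6=3.
Step 46. [r5c2∈{7}] nothing but 7 survives at r5c2. So r5c2=7.
Step 47. [r8c8∈{3}] only 3 remains possible at r8c8, so r8c8=3.
Step 48. [r8c7∈{9}] r8c7 is down to just 9. So r8c7=9.
Step 49. [r4c4∈{9}] r4c4's peers cover all but 9. So r4c4=9.
Step 50. [r7c1∈{4}] r7c1 has the single candidate 4, so r7c1=4.
Step 51. [r4c8∈{5}] r4c8's peers cover all but 5 ⇒ r4c8=5.
Step 52. [r3c2∈{8}] only 8 remains possible at r3c2, so r3c2=8.
Step 53. [r5c3∈{1}] nothing but 1 survives at r5c3, so r5c3=1.

Answer: 5 1 2 6 7 3 4 9 8 / 3 4 9 2 1 8 6 7 5 / 7 8 6 4 5 9 2 1 3 / 2 3 8 9 6 1 7 5 4 / 9 7 1 5 2 4 3 8 6 / 6 5 4 8 3 7 1 2 9 / 4 9 3 1 8 2 5 6 7 / 8 2 5 7 4 6 9 3 1 / 1 6 7 3 9 5 8 4 2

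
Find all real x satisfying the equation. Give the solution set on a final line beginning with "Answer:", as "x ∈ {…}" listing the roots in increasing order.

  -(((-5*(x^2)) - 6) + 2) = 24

Step 1. [-(((-5*(x^2)) - 6) + 2) = 24] leading − — multiply by −1 ⇒ neg: ((-5*(x^2)) - 6) + 2 = -24.
Step 2. [((-5*(x^2)) - 6) + 2 = -24] peel the +2: subtract 2 from each side, so sub: (-5*(x^2)) - 6 = -26.
Step 3. [(-5*(x^2)) - 6 = -26] add 6: x sits inside (… - 6), so sub: -5*(x^2) = -20.
Step 4. [-5*(x^2) = -20] -5·(inner) — divide through by -5, so div: x^2 = 4.
Step 5. [x^2 = 4] √ both sides: 4 ≥ 0 gives two branches. So sqrt: x = 2 or -2.

Answer: x ∈ {-2, 2}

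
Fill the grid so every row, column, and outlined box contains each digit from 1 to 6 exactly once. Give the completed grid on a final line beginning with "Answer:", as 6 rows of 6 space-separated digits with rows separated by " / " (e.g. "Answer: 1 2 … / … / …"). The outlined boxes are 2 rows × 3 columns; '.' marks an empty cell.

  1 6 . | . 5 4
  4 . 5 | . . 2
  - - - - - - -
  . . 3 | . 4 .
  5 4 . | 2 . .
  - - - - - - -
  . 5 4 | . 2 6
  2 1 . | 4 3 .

Step 1. [r4c3∈{1,6}] across col 3, 1 lands solely at r4c3. So r4c3=1.
Step 2. [r3c4∈{1,5,6}] in col 4, 5 fits only at r3c4 ⇒ r3c4=5.
Step 3. [r2c4∈{1,3,6}] across col 4, 6 lands solely at r2c4. So r2c4=6.
Step 4. [r4c5∈{6}] r4c5's peers cover all but 6, so r4c5=6.
Step 5. [r6c6∈{5}] r6c6 is down to just 5. So r6c6=5.
Step 6. [r4c6∈{3}] r4c6's peers cover all but 3, so r4c6=3.
Step 7. [r1c4∈{3}] only 3 remains possible at r1c4, so r1c4=3.
Step 8. [r2c2∈{3}] only 3 remains possible at r2c2, so r2c2=3.
Step 9. [r1c3∈{2}] r1c3 has the single candidate 2, so r1c3=2.
Step 10. [r3c6∈{1}] nothing but 1 survives at r3c6 ⇒ r3c6=1.
Step 11. [r5c4∈{1}] r5c4's peers cover all but 1, so r5c4=1.
Step 12. [r3c1∈{6}] only 6 remains possible at r3c1. So r3c1=6.
Step 13. [r3c2∈{2}] nothing but 2 survives at r3c2. So r3c2=2.
Step 14. [r2c5∈{1}] r2c5's peers cover all but 1, so r2c5=1.
Step 15. [r6c3∈{6}] r6c3 has the single candidate 6. So r6c3=6.
Step 16. [r5c1∈{3}] r5c1 is down to just 3 ⇒ r5c1=3.

Answer: 1 6 2 3 5 4 / 4 3 5 6 1 2 / 6 2 3 5 4 1 / 5 4 1 2 6 3 / 3 5 4 1 2 6 / 2 1 6 4 3 5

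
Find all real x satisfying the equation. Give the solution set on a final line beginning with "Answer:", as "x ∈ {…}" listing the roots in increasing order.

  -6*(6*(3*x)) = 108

Step 1. [-6*(6*(3*x)) = 108] LHS = -6·(…); ÷-6 both sides, so div: 6*(3*x) = -18.
Step 2. [6*(3*x) = -18] divide by the outer 6 ⇒ div: 3*x = -3.
Step 3. [3*x = -3] 3·(inner) — divide through by 3. So div: x = -1.

Answer: x ∈ {-1}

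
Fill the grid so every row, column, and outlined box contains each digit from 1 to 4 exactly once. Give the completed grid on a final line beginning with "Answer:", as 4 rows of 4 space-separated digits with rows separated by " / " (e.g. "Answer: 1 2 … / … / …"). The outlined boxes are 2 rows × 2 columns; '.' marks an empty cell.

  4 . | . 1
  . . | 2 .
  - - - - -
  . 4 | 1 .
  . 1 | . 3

Step 1. [r2c2∈{3}] nothing but 3 survives at r2c2, so r2c2=3.
Step 2. [r3c1∈{2,3}] r3c1 is the only open cell in row 3 admitting 3. So r3c1=3.
Step 3. [r4c1∈{2}] r4c1's peers cover all but 2. So r4c1=2.
Step 4. [r4c3∈{4}] r4c3 is down to just 4. So r4c3=4.
Step 5. [r3c4∈{2}] only 2 remains possible at r3c4, so r3c4=2.
Step 6. [r1c3∈{3}] r1c3's peers cover all but 3. So r1c3=3.
Step 7. [r2c1∈{1}] r2c1 is down to just 1, so r2c1=1.
Step 8. [r1c2∈{2}] r1c2 is down to just 2, so r1c2=2.
Step 9. [r2c4∈{4}] nothing but 4 survives at r2c4 ⇒ r2c4=4.

Answer: 4 2 3 1 / 1 3 2 4 / 3 4 1 2 / 2 1 4 3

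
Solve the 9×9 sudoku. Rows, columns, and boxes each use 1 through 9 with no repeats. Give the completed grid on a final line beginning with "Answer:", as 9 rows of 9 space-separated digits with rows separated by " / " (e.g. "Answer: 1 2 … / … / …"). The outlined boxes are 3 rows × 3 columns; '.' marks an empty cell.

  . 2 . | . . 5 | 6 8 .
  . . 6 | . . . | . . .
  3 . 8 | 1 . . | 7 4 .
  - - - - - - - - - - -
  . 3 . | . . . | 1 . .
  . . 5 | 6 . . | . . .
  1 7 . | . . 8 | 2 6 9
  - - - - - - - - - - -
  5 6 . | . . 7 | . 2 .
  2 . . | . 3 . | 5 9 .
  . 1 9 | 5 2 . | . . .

Step 1. [r6c3∈{4}] r6c3 has the single candidate 4 ⇒ r6c3=4.
Step 2. [r5c6∈{1,2,3,4,9}] r5c6 is the only open cell in row 5 admitting 2 ⇒ r5c6=2.
Step 3. [r2c6∈{3,4,9}] r2c6 is the only open cell in col 6 admitting 3 ⇒ r2c6=3.
Step 4. [r2c4∈{2,4,7,8,9}] across col 4, 2 lands solely at r2c4, so r2c4=2.
Step 5. [r2c5∈{4,7,8,9}] row 2 places 8 nowhere but r2c5, so r2c5=8.
Step 6. [r2c1∈{4,7,9}] in row 2, 7 fits only at r2c1 ⇒ r2c1=7.
Step 7. [r5c5∈{1,4,7,9}] across row 5, 1 lands solely at r5c5 ⇒ r5c5=1.
Step 8. [r7c9∈{1,3,4,8}] 1 has one home in row 7: r7c9 ⇒ r7c9=1.
Step 9. [r2c2∈{4,5,9}] r2c2 is the only open cell in row 2 admitting 4. So r2c2=4.
Step 10. [r1c1∈{9}] r1c1 is down to just 9 ⇒ r1c1=9.
Step 11. [r5c1∈{8}] r5c1 has the single candidate 8, so r5c1=8.
Step 12. [r4c9∈{4,5,7,8}] r4c9 is the only open cell in row 4 admitting 8 ⇒ r4c9=8.
Step 13. [r9c7∈{3,4,8}] row 9 places 8 nowhere but r9c7, so r9c7=8.
Step 14. [r4c8∈{5,7}] across box 6, 5 lands solely at r4c8, so r4c8=5.
Step 15. [r7c4∈{4,8,9}] row 7 places 8 nowhere but r7c4, so r7c4=8.
Step 16. [r8c4∈{4}] r8c4 is down to just 4, so r8c4=4.
Step 17. [r7c7∈{3,4}] r7c7 is the only open cell in row 7 admitting 4 ⇒ r7c7=4.
Step 18. [r4c4∈{7,9}] col 4 places 9 nowhere but r4c4. So r4c4=9.
Step 19. [r9c6∈{6}] r9c6's peers cover all but 6, so r9c6=6.
Step 20. [r1c5∈{4,7}] 4 has one home in row 1: r1c5 ⇒ r1c5=4.
Step 21. [r5c7∈{3}] r5c7 has the single candidate 3 ⇒ r5c7=3.
Step 22. [r9c8∈{3,7}] in col 8, 3 fits only at r9c8 ⇒ r9c8=3.
Step 23. [r9c9∈{7}] only 7 remains possible at r9c9, so r9c9=7.
Step 24. [r2c9∈{5}] only 5 remains possible at r2c9 ⇒ r2c9=5.
Step 25. [r3c6∈{9}] nothing but 9 survives at r3c6 ⇒ r3c6=9.
Step 26. [r4c3∈{2}] r4c3 is down to just 2, so r4c3=2.
Step 27. [r5c2∈{9}] r5c2 is down to just 9, so r5c2=9.
Step 28. [r4c5∈{7}] r4c5's peers cover all but 7, so r4c5=7.
Step 29. [r5c8∈{7}] r5c8 has the single candidate 7 ⇒ r5c8=7.
Step 30. [r7c5∈{9}] nothing but 9 survives at r7c5. So r7c5=9.
Step 31. [r8c6∈{1}] only 1 remains possible at r8c6, so r8c6=1.
Step 32. [r5c9∈{4}] only 4 remains possible at r5c9. So r5c9=4.
Step 33. [r1c3∈{1}] r1c3 is down to just 1 ⇒ r1c3=1.
Step 34. [r2c8∈{1}] nothing but 1 survives at r2c8, so r2c8=1.
Step 35. [r3c2∈{5}] only 5 remains possible at r3c2. So r3c2=5.
Step 36. [r6c4∈{3}] only 3 remains possible at r6c4. So r6c4=3.
Step 37. [r2c7∈{9}] r2c7's peers cover all but 9 ⇒ r2c7=9.
Step 38. [r7c3∈{3}] nothing but 3 survives at r7c3 ⇒ r7c3=3.
Step 39. [r6c5∈{5}] r6c5 has the single candidate 5 ⇒ r6c5=5.
Step 40. [r1c4∈{7}] r1c4's peers cover all but 7 ⇒ r1c4=7.
Step 41. [r8c9∈{6}] r8c9 has the single candidate 6. So r8c9=6.
Step 42. [r1c9∈{3}] r1c9 has the single candidate 3, so r1c9=3.
Step 43. [r9c1∈{4}] only 4 remains possible at r9c1. So r9c1=4.
Step 44. [r8c3∈{7}] r8c3 has the single candidate 7, so r8c3=7.
Step 45. [r4c1∈{6}] r4c1 is down to just 6. So r4c1=6.
Step 46. [r3c5∈{6}] r3c5 is down to just 6. So r3c5=6.
Step 47. [r4c6∈{4}] r4c6 has the single candidate 4. So r4c6=4.
Step 48. [r8c2∈{8}] only 8 remains possible at r8c2 ⇒ r8c2=8.
Step 49. [r3c9∈{2}] r3c9 has the single candidate 2 ⇒ r3c9=2.

Answer: 9 2 1 7 4 5 6 8 3 / 7 4 6 2 8 3 9 1 5 / 3 5 8 1 6 9 7 4 2 / 6 3 2 9 7 4 1 5 8 / 8 9 5 6 1 2 3 7 4 / 1 7 4 3 5 8 2 6 9 / 5 6 3 8 9 7 4 2 1 / 2 8 7 4 3 1 5 9 6 / 4 1 9 5 2 6 8 3 7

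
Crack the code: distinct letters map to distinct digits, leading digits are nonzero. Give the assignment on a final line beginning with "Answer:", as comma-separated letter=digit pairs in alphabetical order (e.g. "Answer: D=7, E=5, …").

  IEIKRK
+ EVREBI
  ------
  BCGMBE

Step 1. [col 1: K + I ≡ E (mod 10)] no forcing yet in column 1 (carry-in 0); I=1 is free and consistent — try it. So I=1.
Step 2. [col 1: K + I ≡ E (mod 10)] no forcing yet in column 1 (carry-in 0); E=7 is free and consistent — try it ⇒ E=7.
Step 3. [col 1: K + I ≡ E (mod 10)] column 1: given I=1, E=7, carry-in 0, and digits 1,7 already taken and all letters distinct, K+I≡E (mod 10) forces K=6. So K=6.
Step 4. [col 2: R + B ≡ B (mod 10)] column 2 reads R+B+carry(0)=B with nothing yet; with digits 1,6,7 already taken and all letters distinct, the only value for R is 0. So R=0.
Step 5. [col 2: R + B ≡ B (mod 10)] B=9 is one option consistent with column 2 (R + B ≡ B (mod 10), carry-in 0) — take it. So B=9.
Step 6. [col 3: K + E ≡ M (mod 10)] column 3: given K=6, E=7, carry-in 0, and digits 0,1,6,7,9 already taken and all letters distinct, K+E≡M (mod 10) forces M=3 ⇒ M=3.
Step 7. [col 4: I + R ≡ G (mod 10)] from column 4 (I=1, R=0, carry-in 1, digits 0,1,3,6,7,9 already taken and all letters distinct): G must equal 2, so G=2.
Step 8. [col 5: E + V ≡ C (mod 10)] in column 5 we have E+V≡C with carry-in 0; given E=7 and digits 0,1,2,3,6,7,9 already taken and all letters distinct, that pins V to 8. So V=8.
Step 9. [col 5: E + V ≡ C (mod 10)] column 5 reads E+V+carry(0)=C with E=7, V=8; with digits 0,1,2,3,6,7,8,9 already taken and all letters distinct, the only value for C is 5. So C=5.

Answer: B=9, C=5, E=7, G=2, I=1, K=6, M=3, R=0, V=8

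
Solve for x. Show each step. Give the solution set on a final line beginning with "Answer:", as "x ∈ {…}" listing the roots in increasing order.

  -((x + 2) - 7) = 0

Step 1. [-((x + 2) - 7) = 0] LHS negated; negate both sides. So neg: (x + 2) - 7 = 0.
Step 2. [(x + 2) - 7 = 0] 7 comes off first (add 7) ⇒ sub: x + 2 = 7.
Step 3. [x + 2 = 7] the outer +2 inverts by subtracting 2 ⇒ sub: x = 5.

Answer: x ∈ {5}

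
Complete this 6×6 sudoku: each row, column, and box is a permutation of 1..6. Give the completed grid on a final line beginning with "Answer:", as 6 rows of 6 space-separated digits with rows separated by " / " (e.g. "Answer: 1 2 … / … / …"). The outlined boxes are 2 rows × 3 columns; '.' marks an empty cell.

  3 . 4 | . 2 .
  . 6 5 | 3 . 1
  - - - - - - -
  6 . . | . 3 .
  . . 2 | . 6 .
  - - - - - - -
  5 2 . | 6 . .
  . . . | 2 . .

Step 1. [r3c3∈{1}] only 1 remains possible at r3c3, so r3c3=1.
Step 2. [r4c1∈{4}] r4c1's peers cover all but 4 ⇒ r4c1=4.
Step 3. [r4c6∈{5}] r4c6 is down to just 5 ⇒ r4c6=5.
Step 4. [r6c2∈{1,3,4}] across col 2, 4 lands solely at r6c2 ⇒ r6c2=4.
Step 5. [r5c5∈{1,4}] 1 has one home in row 5: r5c5 ⇒ r5c5=1.
Step 6. [r5c6∈{3,4}] across row 5, 4 lands solely at r5c6. So r5c6=4.
Step 7. [r6c6∈{3}] r6c6's peers cover all but 3 ⇒ r6c6=3.
Step 8. [r6c5∈{5}] r6c5's peers cover all but 5 ⇒ r6c5=5.
Step 9. [r1c2∈{1}] r1c2 has the single candidate 1 ⇒ r1c2=1.
Step 10. [r1c6∈{6}] r1c6's peers cover all but 6. So r1c6=6.
Step 11. [r5c3∈{3}] only 3 remains possible at r5c3, so r5c3=3.
Step 12. [r2c1∈{2}] r2c1 is down to just 2 ⇒ r2c1=2.
Step 13. [r4c4∈{1}] only 1 remains possible at r4c4, so r4c4=1.
Step 14. [r4c2∈{3}] nothing but 3 survives at r4c2. So r4c2=3.
Step 15. [r1c4∈{5}] r1c4 is down to just 5. So r1c4=5.
Step 16. [r3c6∈{2}] r3c6's peers cover all but 2 ⇒ r3c6=2.
Step 17. [r2c5∈{4}] only 4 remains possible at r2c5, so r2c5=4.
Step 18. [r3c2∈{5}] nothing but 5 survives at r3c2. So r3c2=5.
Step 19. [r6c3∈{6}] r6c3 has the single candidate 6, so r6c3=6.
Step 20. [r3c4∈{4}] only 4 remains possible at r3c4. So r3c4=4.
Step 21. [r6c1∈{1}] r6c1 has the single candidate 1. So r6c1=1.

Answer: 3 1 4 5 2 6 / 2 6 5 3 4 1 / 6 5 1 4 3 2 / 4 3 2 1 6 5 / 5 2 3 6 1 4 / 1 4 6 2 5 3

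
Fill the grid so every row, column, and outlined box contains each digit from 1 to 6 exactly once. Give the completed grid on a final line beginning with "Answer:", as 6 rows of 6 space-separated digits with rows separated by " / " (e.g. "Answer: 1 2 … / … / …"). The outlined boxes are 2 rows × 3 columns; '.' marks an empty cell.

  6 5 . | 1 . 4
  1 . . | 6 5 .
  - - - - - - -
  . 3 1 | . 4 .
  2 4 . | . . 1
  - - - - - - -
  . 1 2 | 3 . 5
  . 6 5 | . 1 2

Step 1. [r4c5∈{3,6}] r4c5 is the only open cell in row 4 admitting 3 ⇒ r4c5=3.
Step 2. [r6c1∈{3,4}] 3 has one home in row 6: r6c1. So r6c1=3.
Step 3. [r2c6∈{3}] r2c6 has the single candidate 3, so r2c6=3.
Step 4. [r4c4∈{5}] r4c4 is down to just 5, so r4c4=5.
Step 5. [r6c4∈{4}] r6c4 is down to just 4 ⇒ r6c4=4.
Step 6. [r2c3∈{4}] r2c3 is down to just 4. So r2c3=4.
Step 7. [r1c5∈{2}] r1c5's peers cover all but 2. So r1c5=2.
Step 8. [r5c5∈{6}] r5c5's peers cover all but 6, so r5c5=6.
Step 9. [r4c3∈{6}] r4c3 is down to just 6. So r4c3=6.
Step 10. [r3c6∈{6}] r3c6's peers cover all but 6. So r3c6=6.
Step 11. [r3c4∈{2}] nothing but 2 survives at r3c4. So r3c4=2.
Step 12. [r2c2∈{2}] only 2 remains possible at r2c2, so r2c2=2.
Step 13. [r1c3∈{3}] r1c3 has the single candidate 3 ⇒ r1c3=3.
Step 14. [r5c1∈{4}] r5c1 has the single candidate 4, so r5c1=4.
Step 15. [r3c1∈{5}] r3c1 has the single candidate 5 ⇒ r3c1=5.

Answer: 6 5 3 1 2 4 / 1 2 4 6 5 3 / 5 3 1 2 4 6 / 2 4 6 5 3 1 / 4 1 2 3 6 5 / 3 6 5 4 1 2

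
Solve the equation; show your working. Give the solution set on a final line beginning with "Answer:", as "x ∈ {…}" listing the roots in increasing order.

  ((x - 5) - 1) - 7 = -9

Step 1. [((x - 5) - 1) - 7 = -9] add 7: x sits inside (… - 7). So sub: (x - 5) - 1 = -2.
Step 2. [(x - 5) - 1 = -2] peel the -1: add 1 from each side. So sub: x - 5 = -1.
Step 3. [x - 5 = -1] peel the -5: add 5 from each side. So sub: x = 4.

Answer: x ∈ {4}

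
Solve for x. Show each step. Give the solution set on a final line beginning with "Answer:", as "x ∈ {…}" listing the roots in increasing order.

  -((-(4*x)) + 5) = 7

Step 1. [-((-(4*x)) + 5) = 7] LHS negated; negate both sides. So neg: (-(4*x)) + 5 = -7.
Step 2. [(-(4*x)) + 5 = -7] 5 comes off first (subtract 5) ⇒ sub: -(4*x) = -12.
Step 3. [-(4*x) = -12] LHS negated; negate both sides ⇒ neg: 4*x = 12.
Step 4. [4*x = 12] 4 out front; divide by 4. So div: x = 3.

Answer: x ∈ {3}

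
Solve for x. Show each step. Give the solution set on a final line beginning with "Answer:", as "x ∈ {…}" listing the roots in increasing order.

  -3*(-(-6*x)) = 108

Step 1. [-3*(-(-6*x)) = 108] leading coefficient -3: divide by -3, so div: -(-6*x) = -36.
Step 2. [-(-6*x) = -36] LHS negated; negate both sides, so neg: -6*x = 36.
Step 3. [-6*x = 36] -6·(inner) — divide through by -6, so div: x = -6.

Answer: x ∈ {-6}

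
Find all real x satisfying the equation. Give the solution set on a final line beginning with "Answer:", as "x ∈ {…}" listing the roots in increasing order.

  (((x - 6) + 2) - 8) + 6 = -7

Step 1. [(((x - 6) + 2) - 8) + 6 = -7] 6 comes off first (subtract 6), so sub: ((x - 6) + 2) - 8 = -13.
Step 2. [((x - 6) + 2) - 8 = -13] peel the -8: add 8 from each side, so sub: (x - 6) + 2 = -5.
Step 3. [(x - 6) + 2 = -5] +2 is outermost — subtract 2 both sides. So sub: x - 6 = -7.
Step 4. [x - 6 = -7] peel the -6: add 6 from each side ⇒ sub: x = -1.

Answer: x ∈ {-1}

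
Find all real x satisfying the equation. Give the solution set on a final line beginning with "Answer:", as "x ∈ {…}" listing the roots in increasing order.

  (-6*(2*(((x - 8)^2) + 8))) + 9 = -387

Step 1. [(-6*(2*(((x - 8)^2) + 8))) + 9 = -387] +9 is outermost — subtract 9 both sides ⇒ sub: -6*(2*(((x - 8)^2) + 8)) = -396.
Step 2. [-6*(2*(((x - 8)^2) + 8)) = -396] leading coefficient -6: divide by -6, so div: 2*(((x - 8)^2) + 8) = 66.
Step 3. [2*(((x - 8)^2) + 8) = 66] LHS = 2·(…); ÷2 both sides, so div: ((x - 8)^2) + 8 = 33.
Step 4. [((x - 8)^2) + 8 = 33] +8 is outermost — subtract 8 both sides, so sub: (x - 8)^2 = 25.
Step 5. [(x - 8)^2 = 25] √ both sides: 25 ≥ 0 gives two branches, so sqrt: x - 8 = 5 or -5.
Step 6. [x - 8 = 5 or -5] the outer -8 inverts by adding 8. So sub: x = 13 or 3.

Answer: x ∈ {3, 13}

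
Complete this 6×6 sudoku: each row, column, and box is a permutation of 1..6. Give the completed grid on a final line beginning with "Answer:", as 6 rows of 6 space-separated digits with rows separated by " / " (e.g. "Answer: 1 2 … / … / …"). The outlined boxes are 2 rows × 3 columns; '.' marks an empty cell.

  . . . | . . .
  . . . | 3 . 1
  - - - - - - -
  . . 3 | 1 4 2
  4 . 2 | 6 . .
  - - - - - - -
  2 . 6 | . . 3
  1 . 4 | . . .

Step 1. [r5c2∈{5}] nothing but 5 survives at r5c2 ⇒ r5c2=5.
Step 2. [r1c6∈{4,5,6}] 4 has one home in col 6: r1c6, so r1c6=4.
Step 3. [r2c3∈{5}] r2c3's peers cover all but 5, so r2c3=5.
Step 4. [r2c1∈{6}] r2c1 is down to just 6, so r2c1=6.
Step 5. [r2c5∈{2}] r2c5 has the single candidate 2. So r2c5=2.
Step 6. [r1c4∈{5}] only 5 remains possible at r1c4 ⇒ r1c4=5.
Step 7. [r1c2∈{1,2,3}] in row 1, 2 fits only at r1c2 ⇒ r1c2=2.
Step 8. [r6c6∈{5,6}] col 6 places 6 nowhere but r6c6 ⇒ r6c6=6.
Step 9. [r6c5∈{5}] r6c5 is down to just 5, so r6c5=5.
Step 10. [r4c6∈{5}] r4c6's peers cover all but 5. So r4c6=5.
Step 11. [r1c1∈{3}] only 3 remains possible at r1c1. So r1c1=3.
Step 12. [r5c5∈{1}] r5c5 is down to just 1, so r5c5=1.
Step 13. [r1c5∈{6}] r1c5's peers cover all but 6 ⇒ r1c5=6.
Step 14. [r3c2∈{6}] r3c2's peers cover all but 6 ⇒ r3c2=6.
Step 15. [r3c1∈{5}] r3c1's peers cover all but 5, so r3c1=5.
Step 16. [r1c3∈{1}] r1c3's peers cover all but 1. So r1c3=1.
Step 17. [r6c2∈{3}] r6c2's peers cover all but 3, so r6c2=3.
Step 18. [r2c2∈{4}] r2c2 is down to just 4 ⇒ r2c2=4.
Step 19. [r4c5∈{3}] r4c5's peers cover all but 3, so r4c5=3.
Step 20. [r5c4∈{4}] r5c4's peers cover all but 4 ⇒ r5c4=4.
Step 21. [r6c4∈{2}] r6c4's peers cover all but 2 ⇒ r6c4=2.
Step 22. [r4c2∈{1}] r4c2's peers cover all but 1, so r4c2=1.

Answer: 3 2 1 5 6 4 / 6 4 5 3 2 1 / 5 6 3 1 4 2 / 4 1 2 6 3 5 / 2 5 6 4 1 3 / 1 3 4 2 5 6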